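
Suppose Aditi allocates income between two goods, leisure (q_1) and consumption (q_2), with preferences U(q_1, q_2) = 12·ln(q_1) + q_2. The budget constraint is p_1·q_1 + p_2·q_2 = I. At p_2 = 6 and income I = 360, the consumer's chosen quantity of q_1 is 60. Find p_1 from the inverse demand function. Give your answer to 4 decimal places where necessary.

Set MRS = p_1/p_2: (12/q_1)/1 = p_1/p_2.
So q_1*(p_1,p_2) = 12·p_2/p_1, independent of income; and q_2* = (I − 12·p_2)/p_2.
Set q_1* = 60 in the demand function and solve for p_1: p_1 = 1.2.

p_1 = 1.2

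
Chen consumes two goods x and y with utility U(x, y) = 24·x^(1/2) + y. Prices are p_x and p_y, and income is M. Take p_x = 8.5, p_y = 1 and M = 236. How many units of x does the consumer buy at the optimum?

x* = 1.9931

Plugging in: x* = (12·1/8.5)² = 1.9931.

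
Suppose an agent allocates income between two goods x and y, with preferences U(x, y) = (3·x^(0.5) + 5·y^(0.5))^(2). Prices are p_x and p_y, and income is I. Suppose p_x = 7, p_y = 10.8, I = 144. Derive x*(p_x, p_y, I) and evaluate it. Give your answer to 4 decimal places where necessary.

MU_x ∝ 3·x^(-0.5), MU_y ∝ 5·y^(-0.5), so MRS = (3/5)·(y/x)^(0.5) = p_x/p_y.
Solve for the ratio: y/x = [(5/3)·p_x/p_y]^(2).
Substitute y = (y/x)·x into the budget: x* = I/(p_x + p_y·(y/x)).
Numerically y/x = 1.166933, so x* = 144/(7 + 10.8·1.166933) = 7.3459.

x* = 7.3459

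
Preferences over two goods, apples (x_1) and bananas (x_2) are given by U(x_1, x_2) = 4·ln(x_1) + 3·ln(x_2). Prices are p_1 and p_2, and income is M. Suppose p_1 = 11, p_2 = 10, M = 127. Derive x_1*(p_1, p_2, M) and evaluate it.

MU_x_1/MU_x_2 = (4·x_2)/(3·x_1); tangency sets this equal to p_1/p_2.
So 4·p_2·x_2 = 3·p_1·x_1; combined with the budget, a share 4/7 of income goes to x_1.
Demand: x_1*(p_1,p_2,M) = 4/7·M/p_1 and x_2* = 3/7·M/p_2.
At p_1=11, p_2=10, M=127: x_1* = 4/7·127/11 = 6.5974.

x_1* = 6.5974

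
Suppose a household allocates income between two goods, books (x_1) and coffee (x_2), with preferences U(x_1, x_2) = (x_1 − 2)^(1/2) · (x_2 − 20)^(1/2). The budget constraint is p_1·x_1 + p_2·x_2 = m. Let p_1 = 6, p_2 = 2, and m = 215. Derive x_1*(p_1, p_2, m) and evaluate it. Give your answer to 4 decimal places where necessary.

x_1* = 15.5833

Let x_1' = x_1−2, x_2' = x_2−20. MRS = x_2'/x_1' = p_1/p_2.
Substituting into the budget: x_1* = 2 + 0.5·(m − 2·p_1 − 20·p_2)/p_1, and x_2* = 20 + 0.5·(…)/p_2.
Discretionary income = 215 − 2·6 − 20·2 = 163; x_1* = 2 + 0.5·163/6 = 15.5833.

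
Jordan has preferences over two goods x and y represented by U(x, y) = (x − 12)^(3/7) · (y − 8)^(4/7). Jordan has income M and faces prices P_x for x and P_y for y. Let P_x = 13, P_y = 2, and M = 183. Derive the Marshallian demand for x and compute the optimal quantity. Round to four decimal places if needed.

This is Cobb-Douglas in (x−12, y−8): tangency gives 3/7·P_y·(y−8) = 4/7·P_x·(x−12).
Substituting into the budget: x* = 12 + 3/7·(M − 12·P_x − 8·P_y)/P_x, and y* = 8 + 4/7·(…)/P_y.
Discretionary income = 183 − 12·13 − 8·2 = 11; x* = 12 + 3/7·11/13 = 12.3626.

x* = 12.3626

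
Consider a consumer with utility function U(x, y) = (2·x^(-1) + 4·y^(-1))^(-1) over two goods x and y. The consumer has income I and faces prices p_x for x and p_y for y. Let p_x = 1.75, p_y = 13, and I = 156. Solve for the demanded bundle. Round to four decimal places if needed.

x* = 18.3629, y* = 9.5281

With the ratio pinned down, the budget gives x* = I/(p_x + p_y·(y/x)) and y* = (y/x)·x*.
Numerically y/x = 0.518875, so x* = 156/(1.75 + 13·0.518875) = 18.3629 and y* = 0.518875·18.3629 = 9.5281.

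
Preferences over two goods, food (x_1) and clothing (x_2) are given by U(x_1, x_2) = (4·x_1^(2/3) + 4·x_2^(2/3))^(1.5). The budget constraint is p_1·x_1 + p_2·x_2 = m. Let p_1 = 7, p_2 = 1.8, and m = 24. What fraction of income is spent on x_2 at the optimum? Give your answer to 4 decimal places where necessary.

Numerically x_2/x_1 = 58.813443, so x_1* = 24/(7 + 1.8·58.813443) = 0.2126 and x_2* = 58.813443·0.2126 = 12.5064.
Expenditure on x_2: 1.8·12.5064 = 22.5115; share = 0.938.

share on x_2 = 0.938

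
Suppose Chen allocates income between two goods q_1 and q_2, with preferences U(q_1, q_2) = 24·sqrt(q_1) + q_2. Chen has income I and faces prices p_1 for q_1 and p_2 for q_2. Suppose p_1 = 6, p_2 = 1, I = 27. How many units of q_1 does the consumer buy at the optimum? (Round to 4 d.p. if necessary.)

q_1* = 4

Utility is quasi-linear in q_2; the FOC for q_1 is 12/√q_1 = p_1/p_2.
Thus q_1* = (12·p_2/p_1)² — independent of I — with the rest of income spent on q_2.
Plugging in: q_1* = (12·1/6)² = 4.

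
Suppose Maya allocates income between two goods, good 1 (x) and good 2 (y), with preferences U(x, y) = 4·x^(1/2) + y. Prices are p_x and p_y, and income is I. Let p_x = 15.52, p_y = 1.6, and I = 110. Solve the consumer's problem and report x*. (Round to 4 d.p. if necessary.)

MU_x = 2/√x, MU_y = 1. Tangency: 2/√x = p_x/p_y.
Thus x* = (2·p_y/p_x)² — independent of I — with the rest of income spent on y.
Plugging in: x* = (2·1.6/15.52)² = 0.0425.

x* = 0.0425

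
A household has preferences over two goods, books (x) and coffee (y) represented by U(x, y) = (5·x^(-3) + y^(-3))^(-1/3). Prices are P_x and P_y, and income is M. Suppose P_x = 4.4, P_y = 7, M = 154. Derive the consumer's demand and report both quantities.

x* = 17.9735, y* = 10.7024

MU_x ∝ 5·x^(-4), MU_y ∝ y^(-4), so MRS = 5·(y/x)^(4) = P_x/P_y.
Hence y/x = ((1/5)·P_x/P_y)^(1/(4)), i.e. raised to the 0.25 power.
Substitute y = (y/x)·x into the budget: x* = M/(P_x + P_y·(y/x)).
Numerically y/x = 0.595451, so x* = 154/(4.4 + 7·0.595451) = 17.9735 and y* = 0.595451·17.9735 = 10.7024.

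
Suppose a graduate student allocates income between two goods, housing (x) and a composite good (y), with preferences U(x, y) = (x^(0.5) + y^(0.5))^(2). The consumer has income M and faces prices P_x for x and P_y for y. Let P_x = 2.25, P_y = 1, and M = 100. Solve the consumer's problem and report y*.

y* = 69.2308

From the CES first-order condition, (y/x)^(0.5) = P_x/P_y.
Solve for the ratio: y/x = [P_x/P_y]^(2).
Substitute y = (y/x)·x into the budget: x* = M/(P_x + P_y·(y/x)).
Numerically y/x = 5.0625, so x* = 100/(2.25 + 1·5.0625) = 13.6752 and y* = 5.0625·13.6752 = 69.2308.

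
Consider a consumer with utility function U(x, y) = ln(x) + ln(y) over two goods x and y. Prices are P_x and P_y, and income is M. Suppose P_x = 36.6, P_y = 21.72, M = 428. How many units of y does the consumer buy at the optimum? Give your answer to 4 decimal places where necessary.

y* = 9.8527

Demand: x*(P_x,P_y,M) = 0.5·M/P_x and y* = 0.5·M/P_y.
At P_x=36.6, P_y=21.72, M=428: y* = 0.5·428/21.72 = 9.8527.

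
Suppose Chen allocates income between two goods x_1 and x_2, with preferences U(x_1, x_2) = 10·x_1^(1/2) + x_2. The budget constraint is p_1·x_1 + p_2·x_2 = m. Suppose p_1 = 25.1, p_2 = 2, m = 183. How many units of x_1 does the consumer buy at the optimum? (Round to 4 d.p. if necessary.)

x_1* = 0.1587

Set MRS = p_1/p_2: 5·x_1^(−1/2) = p_1/p_2.
Solve: √x_1 = 5·p_2/p_1, so x_1*(p_1,p_2) = (5·p_2/p_1)², and x_2* = (m − p_1·x_1*)/p_2.
Plugging in: x_1* = (5·2/25.1)² = 0.1587.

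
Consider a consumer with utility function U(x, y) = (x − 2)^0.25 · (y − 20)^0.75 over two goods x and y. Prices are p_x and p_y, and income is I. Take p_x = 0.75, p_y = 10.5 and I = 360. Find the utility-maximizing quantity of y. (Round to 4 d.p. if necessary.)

MRS = (1/3)·(y−20)/(x−2). Tangency with p_x/p_y gives y−20 = 3·(p_x/p_y)·(x−2).
After buying the subsistence bundle (2, 20), a share 0.25 of the remaining income goes to x: x* = 2 + 0.25·(I − 2p_x − 20p_y)/p_x.
Discretionary income = 360 − 2·0.75 − 20·10.5 = 148.5; y* = 20 + 0.75·148.5/10.5 = 30.6071.

y* = 30.6071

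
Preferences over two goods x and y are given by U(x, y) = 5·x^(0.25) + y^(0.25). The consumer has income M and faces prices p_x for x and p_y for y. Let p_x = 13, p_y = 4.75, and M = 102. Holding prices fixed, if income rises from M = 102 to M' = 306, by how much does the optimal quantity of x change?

MRS = MU_x/MU_y = 5·(y/x)^(0.75). Set equal to p_x/p_y.
Hence y/x = ((1/5)·p_x/p_y)^(1/(0.75)), i.e. raised to the 4/3 power.
Substitute y = (y/x)·x into the budget: x* = M/(p_x + p_y·(y/x)).
Numerically y/x = 0.447754, so x* = 102/(13 + 4.75·0.447754) = 6.743.
At M' = 306: x* = 20.229. Change: 20.229 − 6.743 = 13.486.

Δx* = 13.486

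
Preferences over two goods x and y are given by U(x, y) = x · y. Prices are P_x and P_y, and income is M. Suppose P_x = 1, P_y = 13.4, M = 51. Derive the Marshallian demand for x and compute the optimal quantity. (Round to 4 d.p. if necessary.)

x* = 25.5

At P_x=1, P_y=13.4, M=51: x* = 0.5·51/1 = 25.5.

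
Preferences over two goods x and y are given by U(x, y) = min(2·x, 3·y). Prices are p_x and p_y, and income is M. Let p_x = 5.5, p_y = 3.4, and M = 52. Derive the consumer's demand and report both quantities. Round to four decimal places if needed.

With perfect complements, no substitution: consume in ratio x:y = 3:2.
Budget: p_x·x + p_y·(2/3)·x = M, so (3·p_x + 2·p_y)·x = 3·M.
Demand: x*(p_x,p_y,M) = 3·M/(3·p_x + 2·p_y), y* = 2·M/(3·p_x + 2·p_y).
Here 3·5.5 + 2·3.4 = 23.3, giving x* = 6.6953 and y* = 4.4635.

x* = 6.6953, y* = 4.4635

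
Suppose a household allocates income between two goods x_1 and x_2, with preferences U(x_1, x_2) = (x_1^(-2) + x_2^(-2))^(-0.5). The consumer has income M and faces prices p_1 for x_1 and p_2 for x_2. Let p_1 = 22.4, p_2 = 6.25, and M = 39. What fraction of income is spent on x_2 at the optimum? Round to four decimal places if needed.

From the CES first-order condition, (x_2/x_1)^(3) = p_1/p_2.
Hence x_2/x_1 = (p_1/p_2)^(1/(3)), i.e. raised to the 1/3 power.
Substitute x_2 = (x_2/x_1)·x_1 into the budget: x_1* = M/(p_1 + p_2·(x_2/x_1)).
Numerically x_2/x_1 = 1.530345, so x_1* = 39/(22.4 + 6.25·1.530345) = 1.2201 and x_2* = 1.530345·1.2201 = 1.8672.
Expenditure on x_2: 6.25·1.8672 = 11.6698; share = 0.2992.

share on x_2 = 0.2992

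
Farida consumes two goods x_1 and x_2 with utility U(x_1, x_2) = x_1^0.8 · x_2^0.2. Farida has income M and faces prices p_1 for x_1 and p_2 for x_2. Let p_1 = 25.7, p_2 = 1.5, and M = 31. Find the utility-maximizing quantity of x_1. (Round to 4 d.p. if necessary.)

MU_x_1/MU_x_2 = (0.8·x_2)/(0.2·x_1); tangency sets this equal to p_1/p_2.
So 0.8·p_2·x_2 = 0.2·p_1·x_1; combined with the budget, a share 0.8 of income goes to x_1.
Demand: x_1*(p_1,p_2,M) = 0.8·M/p_1 and x_2* = 0.2·M/p_2.
At p_1=25.7, p_2=1.5, M=31: x_1* = 0.8·31/25.7 = 0.965.

x_1* = 0.965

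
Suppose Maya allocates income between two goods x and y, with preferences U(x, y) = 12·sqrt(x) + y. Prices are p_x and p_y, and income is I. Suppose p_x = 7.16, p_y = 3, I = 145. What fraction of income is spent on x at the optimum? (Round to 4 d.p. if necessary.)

Utility is quasi-linear in y; the FOC for x is 6/√x = p_x/p_y.
Thus x* = (6·p_y/p_x)² — independent of I — with the rest of income spent on y.
Plugging in: x* = (6·3/7.16)² = 6.32, y* = 33.2495.
Expenditure on x: 7.16·6.32 = 45.2514; share = 0.3121.

share on x = 0.3121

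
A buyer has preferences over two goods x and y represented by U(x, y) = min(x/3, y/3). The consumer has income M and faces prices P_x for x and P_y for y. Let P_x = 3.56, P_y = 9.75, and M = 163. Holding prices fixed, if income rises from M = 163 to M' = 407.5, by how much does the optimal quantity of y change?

Demand: x*(P_x,P_y,M) = 3·M/(3·P_x + 3·P_y), y* = 3·M/(3·P_x + 3·P_y).
Here 3·3.56 + 3·9.75 = 39.93, giving y* = 12.2464.
At M' = 407.5: y* = 30.6161. Change: 30.6161 − 12.2464 = 18.3696.

Δy* = 18.3696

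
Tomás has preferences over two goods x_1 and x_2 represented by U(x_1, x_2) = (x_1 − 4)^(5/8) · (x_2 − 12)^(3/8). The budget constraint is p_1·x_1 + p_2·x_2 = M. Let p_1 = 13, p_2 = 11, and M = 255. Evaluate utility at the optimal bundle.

This is Cobb-Douglas in (x_1−4, x_2−12): tangency gives 0.625·p_2·(x_2−12) = 0.375·p_1·(x_1−4).
Substituting into the budget: x_1* = 4 + 0.625·(M − 4·p_1 − 12·p_2)/p_1, and x_2* = 12 + 0.375·(…)/p_2.
Discretionary income = 255 − 4·13 − 12·11 = 71; x_1* = 4 + 0.625·71/13 = 7.4135; x_2* = 12 + 0.375·71/11 = 14.4205.
Utility at the optimum: U(7.4135, 14.4205) = 3.0006.

V = 3.0006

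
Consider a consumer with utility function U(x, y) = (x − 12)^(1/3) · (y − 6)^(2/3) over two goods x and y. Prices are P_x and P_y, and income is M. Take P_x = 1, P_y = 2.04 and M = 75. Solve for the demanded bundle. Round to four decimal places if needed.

x* = 28.92, y* = 22.5882

MRS = (1/2)·(y−6)/(x−12). Tangency with P_x/P_y gives y−6 = 2·(P_x/P_y)·(x−12).
After buying the subsistence bundle (12, 6), a share 1/3 of the remaining income goes to x: x* = 12 + 1/3·(M − 12P_x − 6P_y)/P_x.
Discretionary income = 75 − 12·1 − 6·2.04 = 50.76; x* = 12 + 1/3·50.76/1 = 28.92; y* = 6 + 2/3·50.76/2.04 = 22.5882.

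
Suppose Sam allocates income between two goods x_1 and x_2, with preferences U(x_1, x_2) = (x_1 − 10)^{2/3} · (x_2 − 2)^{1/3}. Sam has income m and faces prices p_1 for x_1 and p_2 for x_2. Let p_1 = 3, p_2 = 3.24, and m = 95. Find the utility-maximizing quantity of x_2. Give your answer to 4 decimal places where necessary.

This is Cobb-Douglas in (x_1−10, x_2−2): tangency gives 2/3·p_2·(x_2−2) = 1/3·p_1·(x_1−10).
Substituting into the budget: x_1* = 10 + 2/3·(m − 10·p_1 − 2·p_2)/p_1, and x_2* = 2 + 1/3·(…)/p_2.
Discretionary income = 95 − 10·3 − 2·3.24 = 58.52; x_2* = 2 + 1/3·58.52/3.24 = 8.0206.

x_2* = 8.0206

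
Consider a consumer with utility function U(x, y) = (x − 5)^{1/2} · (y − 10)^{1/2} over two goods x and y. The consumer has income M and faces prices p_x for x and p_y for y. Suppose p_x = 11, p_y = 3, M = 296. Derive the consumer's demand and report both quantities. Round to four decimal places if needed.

Let x' = x−5, y' = y−10. MRS = y'/x' = p_x/p_y.
After buying the subsistence bundle (5, 10), a share 0.5 of the remaining income goes to x: x* = 5 + 0.5·(M − 5p_x − 10p_y)/p_x.
Discretionary income = 296 − 5·11 − 10·3 = 211; x* = 5 + 0.5·211/11 = 14.5909; y* = 10 + 0.5·211/3 = 45.1667.

x* = 14.5909, y* = 45.1667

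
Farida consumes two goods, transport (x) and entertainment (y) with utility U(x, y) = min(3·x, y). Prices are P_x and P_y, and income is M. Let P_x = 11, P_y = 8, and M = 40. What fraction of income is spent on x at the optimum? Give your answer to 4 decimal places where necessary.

Leontief preferences: the optimum is at the kink where x/1 = y/3, i.e. y = 3·x.
Budget: P_x·x + P_y·3·x = M, so (P_x + 3·P_y)·x = M.
Demand: x*(P_x,P_y,M) = M/(P_x + 3·P_y), y* = 3·M/(P_x + 3·P_y).
Here 11 + 3·8 = 35, giving x* = 1.1429 and y* = 3.4286.
Expenditure on x: 11·1.1429 = 12.5714; share = 0.3143.

share on x = 0.3143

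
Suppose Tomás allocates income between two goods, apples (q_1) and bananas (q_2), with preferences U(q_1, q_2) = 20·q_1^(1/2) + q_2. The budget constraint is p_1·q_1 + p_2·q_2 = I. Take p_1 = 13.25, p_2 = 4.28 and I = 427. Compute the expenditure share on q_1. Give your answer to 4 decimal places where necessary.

Utility is quasi-linear in q_2; the FOC for q_1 is 10/√q_1 = p_1/p_2.
Solve: √q_1 = 10·p_2/p_1, so q_1*(p_1,p_2) = (10·p_2/p_1)², and q_2* = (I − p_1·q_1*)/p_2.
Plugging in: q_1* = (10·4.28/13.25)² = 10.4341, q_2* = 67.4645.
Expenditure on q_1: 13.25·10.4341 = 138.2521; share = 0.3238.

share on q_1 = 0.3238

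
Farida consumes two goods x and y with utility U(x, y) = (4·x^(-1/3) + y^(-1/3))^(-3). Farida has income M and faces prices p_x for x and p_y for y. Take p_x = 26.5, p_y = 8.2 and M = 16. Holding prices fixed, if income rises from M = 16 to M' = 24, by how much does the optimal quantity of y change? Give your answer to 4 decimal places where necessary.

Δy* = 0.2036

Substitute y = (y/x)·x into the budget: x* = M/(p_x + p_y·(y/x)).
Numerically y/x = 0.852175, so x* = 16/(26.5 + 8.2·0.852175) = 0.4778 and y* = 0.852175·0.4778 = 0.4072.
At M' = 24: y* = 0.6107. Change: 0.6107 − 0.4072 = 0.2036.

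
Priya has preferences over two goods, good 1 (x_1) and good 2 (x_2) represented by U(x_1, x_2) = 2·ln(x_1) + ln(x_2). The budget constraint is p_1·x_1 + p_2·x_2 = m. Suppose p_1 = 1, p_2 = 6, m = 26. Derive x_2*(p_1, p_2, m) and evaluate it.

MU_x_1/MU_x_2 = (2·x_2)/(x_1); tangency sets this equal to p_1/p_2.
So 2·p_2·x_2 = p_1·x_1; combined with the budget, a share 2/3 of income goes to x_1.
Demand: x_1*(p_1,p_2,m) = 2/3·m/p_1 and x_2* = 1/3·m/p_2.
At p_1=1, p_2=6, m=26: x_2* = 1/3·26/6 = 1.4444.

x_2* = 1.4444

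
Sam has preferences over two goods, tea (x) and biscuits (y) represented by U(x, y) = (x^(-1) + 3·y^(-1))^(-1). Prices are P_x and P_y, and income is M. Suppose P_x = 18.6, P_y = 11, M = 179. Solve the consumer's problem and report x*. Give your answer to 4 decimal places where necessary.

x* = 4.1268

MRS = MU_x/MU_y = (1/3)·(y/x)^(2). Set equal to P_x/P_y.
Solve for the ratio: y/x = [3·P_x/P_y]^(0.5).
Substitute y = (y/x)·x into the budget: x* = M/(P_x + P_y·(y/x)).
Numerically y/x = 2.252272, so x* = 179/(18.6 + 11·2.252272) = 4.1268.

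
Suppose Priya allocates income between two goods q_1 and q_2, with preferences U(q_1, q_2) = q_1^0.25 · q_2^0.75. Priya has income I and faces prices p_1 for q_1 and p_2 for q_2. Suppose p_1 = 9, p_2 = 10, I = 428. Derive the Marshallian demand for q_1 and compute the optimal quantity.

q_1* = 11.8889

Tangency: MRS = (1/3)·q_2/q_1 = p_1/p_2.
So 0.25·p_2·q_2 = 0.75·p_1·q_1; combined with the budget, a share 0.25 of income goes to q_1.
Demand: q_1*(p_1,p_2,I) = 0.25·I/p_1 and q_2* = 0.75·I/p_2.
At p_1=9, p_2=10, I=428: q_1* = 0.25·428/9 = 11.8889.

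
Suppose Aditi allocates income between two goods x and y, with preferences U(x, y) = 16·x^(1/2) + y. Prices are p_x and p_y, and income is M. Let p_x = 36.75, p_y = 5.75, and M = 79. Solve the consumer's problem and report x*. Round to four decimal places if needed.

Utility is quasi-linear in y; the FOC for x is 8/√x = p_x/p_y.
Solve: √x = 8·p_y/p_x, so x*(p_x,p_y) = (8·p_y/p_x)², and y* = (M − p_x·x*)/p_y.
Plugging in: x* = (8·5.75/36.75)² = 1.5668.

x* = 1.5668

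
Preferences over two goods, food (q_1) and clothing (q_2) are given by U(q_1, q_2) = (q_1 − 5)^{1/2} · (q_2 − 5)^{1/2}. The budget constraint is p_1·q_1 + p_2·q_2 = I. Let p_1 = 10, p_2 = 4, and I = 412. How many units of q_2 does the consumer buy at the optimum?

MRS = (q_2−5)/(q_1−5). Tangency with p_1/p_2 gives q_2−5 = (p_1/p_2)·(q_1−5).
After buying the subsistence bundle (5, 5), a share 0.5 of the remaining income goes to q_1: q_1* = 5 + 0.5·(I − 5p_1 − 5p_2)/p_1.
Discretionary income = 412 − 5·10 − 5·4 = 342; q_2* = 5 + 0.5·342/4 = 47.75.

q_2* = 47.75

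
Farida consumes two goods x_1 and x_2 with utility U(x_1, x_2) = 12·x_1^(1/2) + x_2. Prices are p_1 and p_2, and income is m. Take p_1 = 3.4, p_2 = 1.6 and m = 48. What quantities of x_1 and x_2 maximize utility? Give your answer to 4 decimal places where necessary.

x_1* = 7.9723, x_2* = 13.0588

Utility is quasi-linear in x_2; the FOC for x_1 is 6/√x_1 = p_1/p_2.
Thus x_1* = (6·p_2/p_1)² — independent of m — with the rest of income spent on x_2.
Plugging in: x_1* = (6·1.6/3.4)² = 7.9723, x_2* = 13.0588.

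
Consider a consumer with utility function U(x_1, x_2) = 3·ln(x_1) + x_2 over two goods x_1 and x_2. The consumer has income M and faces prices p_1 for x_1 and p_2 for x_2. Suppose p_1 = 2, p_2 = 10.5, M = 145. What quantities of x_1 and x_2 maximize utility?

x_1* = 15.75, x_2* = 10.8095

MU_x_1 = 3/x_1, MU_x_2 = 1. Tangency: 3/x_1 = p_1/p_2.
So x_1*(p_1,p_2) = 3·p_2/p_1, independent of income; and x_2* = (M − 3·p_2)/p_2.
At the given prices: x_1* = 3·10.5/2 = 15.75, and x_2* = 10.8095.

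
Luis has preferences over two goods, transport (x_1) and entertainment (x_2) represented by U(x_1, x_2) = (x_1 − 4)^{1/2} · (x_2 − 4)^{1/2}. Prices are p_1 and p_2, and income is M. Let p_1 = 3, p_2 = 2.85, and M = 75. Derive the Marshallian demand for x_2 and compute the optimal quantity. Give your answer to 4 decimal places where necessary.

x_2* = 13.0526

MRS = (x_2−4)/(x_1−4). Tangency with p_1/p_2 gives x_2−4 = (p_1/p_2)·(x_1−4).
After buying the subsistence bundle (4, 4), a share 0.5 of the remaining income goes to x_1: x_1* = 4 + 0.5·(M − 4p_1 − 4p_2)/p_1.
Discretionary income = 75 − 4·3 − 4·2.85 = 51.6; x_2* = 4 + 0.5·51.6/2.85 = 13.0526.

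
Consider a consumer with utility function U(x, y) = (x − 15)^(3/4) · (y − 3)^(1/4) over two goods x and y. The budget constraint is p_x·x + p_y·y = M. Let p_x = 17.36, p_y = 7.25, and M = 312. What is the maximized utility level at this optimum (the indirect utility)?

V = 1.2189

MRS = 3·(y−3)/(x−15). Tangency with p_x/p_y gives y−3 = (1/3)·(p_x/p_y)·(x−15).
After buying the subsistence bundle (15, 3), a share 0.75 of the remaining income goes to x: x* = 15 + 0.75·(M − 15p_x − 3p_y)/p_x.
Discretionary income = 312 − 15·17.36 − 3·7.25 = 29.85; x* = 15 + 0.75·29.85/17.36 = 16.2896; y* = 3 + 0.25·29.85/7.25 = 4.0293.
Utility at the optimum: U(16.2896, 4.0293) = 1.2189.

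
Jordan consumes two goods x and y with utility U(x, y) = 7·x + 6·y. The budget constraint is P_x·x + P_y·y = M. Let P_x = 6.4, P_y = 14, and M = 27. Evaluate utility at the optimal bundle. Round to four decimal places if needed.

Perfect substitutes: compare marginal utility per dollar. 7/P_x vs 6/P_y → 1.0938 vs 0.4286.
x gives more utility per dollar, so spend all income on x: x* = M/P_x, y* = 0.
Numerically: x* = 4.2188, y* = 0.
Utility at the optimum: U(4.2188, 0) = 29.5312.

V = 29.5312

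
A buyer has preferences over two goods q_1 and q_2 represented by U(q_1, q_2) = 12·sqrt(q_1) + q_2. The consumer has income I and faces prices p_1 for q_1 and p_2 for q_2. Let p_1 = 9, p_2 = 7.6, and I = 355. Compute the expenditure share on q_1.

share on q_1 = 0.6508

Set MRS = p_1/p_2: 6·q_1^(−1/2) = p_1/p_2.
Solve: √q_1 = 6·p_2/p_1, so q_1*(p_1,p_2) = (6·p_2/p_1)², and q_2* = (I − p_1·q_1*)/p_2.
Plugging in: q_1* = (6·7.6/9)² = 25.6711, q_2* = 16.3105.
Expenditure on q_1: 9·25.6711 = 231.04; share = 0.6508.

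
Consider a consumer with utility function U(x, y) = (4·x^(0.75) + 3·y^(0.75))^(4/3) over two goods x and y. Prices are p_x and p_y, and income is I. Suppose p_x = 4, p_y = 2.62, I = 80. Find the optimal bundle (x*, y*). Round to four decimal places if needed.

x* = 9.4075, y* = 16.1717

Numerically y/x = 1.719016, so x* = 80/(4 + 2.62·1.719016) = 9.4075 and y* = 1.719016·9.4075 = 16.1717.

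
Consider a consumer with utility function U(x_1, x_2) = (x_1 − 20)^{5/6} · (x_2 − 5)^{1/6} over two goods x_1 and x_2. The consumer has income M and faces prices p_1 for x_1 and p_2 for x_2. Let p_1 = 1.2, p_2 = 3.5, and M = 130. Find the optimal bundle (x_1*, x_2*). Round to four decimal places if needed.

This is Cobb-Douglas in (x_1−20, x_2−5): tangency gives 5/6·p_2·(x_2−5) = 1/6·p_1·(x_1−20).
After buying the subsistence bundle (20, 5), a share 5/6 of the remaining income goes to x_1: x_1* = 20 + 5/6·(M − 20p_1 − 5p_2)/p_1.
Discretionary income = 130 − 20·1.2 − 5·3.5 = 88.5; x_1* = 20 + 5/6·88.5/1.2 = 81.4583; x_2* = 5 + 1/6·88.5/3.5 = 9.2143.

x_1* = 81.4583, x_2* = 9.2143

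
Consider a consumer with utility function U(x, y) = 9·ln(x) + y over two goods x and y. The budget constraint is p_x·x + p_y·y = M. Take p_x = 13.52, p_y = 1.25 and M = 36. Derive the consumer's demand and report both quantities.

x* = 0.8321, y* = 19.8

MU_x = 9/x, MU_y = 1. Tangency: 9/x = p_x/p_y.
So x*(p_x,p_y) = 9·p_y/p_x, independent of income; and y* = (M − 9·p_y)/p_y.
At the given prices: x* = 9·1.25/13.52 = 0.8321, and y* = 19.8.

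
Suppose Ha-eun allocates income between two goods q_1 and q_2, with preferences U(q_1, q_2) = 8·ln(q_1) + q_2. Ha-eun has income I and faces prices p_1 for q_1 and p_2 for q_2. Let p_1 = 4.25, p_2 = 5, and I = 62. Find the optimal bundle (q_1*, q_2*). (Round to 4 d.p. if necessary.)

q_1* = 9.4118, q_2* = 4.4

MU_q_1 = 8/q_1, MU_q_2 = 1. Tangency: 8/q_1 = p_1/p_2.
So q_1*(p_1,p_2) = 8·p_2/p_1, independent of income; and q_2* = (I − 8·p_2)/p_2.
At the given prices: q_1* = 8·5/4.25 = 9.4118, and q_2* = 4.4.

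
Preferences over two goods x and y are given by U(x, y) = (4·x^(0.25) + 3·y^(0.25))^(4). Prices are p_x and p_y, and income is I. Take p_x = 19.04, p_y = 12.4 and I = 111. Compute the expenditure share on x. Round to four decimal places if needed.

With the ratio pinned down, the budget gives x* = I/(p_x + p_y·(y/x)) and y* = (y/x)·x*.
Numerically y/x = 1.207097, so x* = 111/(19.04 + 12.4·1.207097) = 3.2639 and y* = 1.207097·3.2639 = 3.9399.
Expenditure on x: 19.04·3.2639 = 62.1454; share = 0.5599.

share on x = 0.5599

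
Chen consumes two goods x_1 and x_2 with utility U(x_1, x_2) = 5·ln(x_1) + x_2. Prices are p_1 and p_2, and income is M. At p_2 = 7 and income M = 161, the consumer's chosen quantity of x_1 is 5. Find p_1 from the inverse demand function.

p_1 = 7

MU_x_1 = 5/x_1, MU_x_2 = 1. Tangency: 5/x_1 = p_1/p_2.
So x_1*(p_1,p_2) = 5·p_2/p_1, independent of income; and x_2* = (M − 5·p_2)/p_2.
Set x_1* = 5 in the demand function and solve for p_1: p_1 = 7.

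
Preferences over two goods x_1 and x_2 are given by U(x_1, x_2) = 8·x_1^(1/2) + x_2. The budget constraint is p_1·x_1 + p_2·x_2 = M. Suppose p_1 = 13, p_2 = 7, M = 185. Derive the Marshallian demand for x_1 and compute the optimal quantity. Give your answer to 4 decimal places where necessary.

x_1* = 4.6391

MU_x_1 = 4/√x_1, MU_x_2 = 1. Tangency: 4/√x_1 = p_1/p_2.
Solve: √x_1 = 4·p_2/p_1, so x_1*(p_1,p_2) = (4·p_2/p_1)², and x_2* = (M − p_1·x_1*)/p_2.
Plugging in: x_1* = (4·7/13)² = 4.6391.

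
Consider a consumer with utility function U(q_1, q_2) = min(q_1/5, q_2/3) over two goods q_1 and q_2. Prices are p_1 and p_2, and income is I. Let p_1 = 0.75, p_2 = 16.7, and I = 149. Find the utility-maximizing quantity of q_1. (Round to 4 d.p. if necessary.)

q_1* = 13.8347

Leontief preferences: the optimum is at the kink where q_1/5 = q_2/3, i.e. q_2 = (3/5)·q_1.
Budget: p_1·q_1 + p_2·(3/5)·q_1 = I, so (5·p_1 + 3·p_2)·q_1 = 5·I.
Demand: q_1*(p_1,p_2,I) = 5·I/(5·p_1 + 3·p_2), q_2* = 3·I/(5·p_1 + 3·p_2).
Here 5·0.75 + 3·16.7 = 53.85, giving q_1* = 13.8347.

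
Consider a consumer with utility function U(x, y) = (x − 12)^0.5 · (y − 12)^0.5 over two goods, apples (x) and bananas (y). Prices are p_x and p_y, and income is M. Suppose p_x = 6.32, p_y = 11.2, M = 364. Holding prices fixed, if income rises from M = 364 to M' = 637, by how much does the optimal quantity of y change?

Δy* = 12.1875

This is Cobb-Douglas in (x−12, y−12): tangency gives 0.5·p_y·(y−12) = 0.5·p_x·(x−12).
Substituting into the budget: x* = 12 + 0.5·(M − 12·p_x − 12·p_y)/p_x, and y* = 12 + 0.5·(…)/p_y.
Discretionary income = 364 − 12·6.32 − 12·11.2 = 153.76; y* = 12 + 0.5·153.76/11.2 = 18.8643.
At M' = 637: y* = 31.0518. Change: 31.0518 − 18.8643 = 12.1875.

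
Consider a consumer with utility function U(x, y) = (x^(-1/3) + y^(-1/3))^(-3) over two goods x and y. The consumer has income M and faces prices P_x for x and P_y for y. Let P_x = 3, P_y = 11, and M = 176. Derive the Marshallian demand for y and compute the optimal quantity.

y* = 9.288

MRS = MU_x/MU_y = (y/x)^(4/3). Set equal to P_x/P_y.
Solve for the ratio: y/x = [P_x/P_y]^(0.75).
Substitute y = (y/x)·x into the budget: x* = M/(P_x + P_y·(y/x)).
Numerically y/x = 0.377395, so x* = 176/(3 + 11·0.377395) = 24.6107 and y* = 0.377395·24.6107 = 9.288.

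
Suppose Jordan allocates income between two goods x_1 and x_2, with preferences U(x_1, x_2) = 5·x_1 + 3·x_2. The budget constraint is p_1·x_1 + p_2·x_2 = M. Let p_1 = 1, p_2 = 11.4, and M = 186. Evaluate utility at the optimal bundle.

V = 930

Linear utility — the consumer picks whichever good has higher MU/price: 5/1 = 5 vs 3/11.4 = 0.2632.
x_1 gives more utility per dollar, so spend all income on x_1: x_1* = M/p_1, x_2* = 0.
Numerically: x_1* = 186, x_2* = 0.
Utility at the optimum: U(186, 0) = 930.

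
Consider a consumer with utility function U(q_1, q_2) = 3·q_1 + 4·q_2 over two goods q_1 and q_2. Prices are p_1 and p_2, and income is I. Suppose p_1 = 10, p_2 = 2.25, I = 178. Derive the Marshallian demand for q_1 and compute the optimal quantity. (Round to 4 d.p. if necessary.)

q_1* = 0

Perfect substitutes: compare marginal utility per dollar. 3/p_1 vs 4/p_2 → 0.3 vs 1.7778.
q_2 gives more utility per dollar, so spend all income on q_2: q_2* = I/p_2, q_1* = 0.
Numerically: q_1* = 0, q_2* = 79.1111.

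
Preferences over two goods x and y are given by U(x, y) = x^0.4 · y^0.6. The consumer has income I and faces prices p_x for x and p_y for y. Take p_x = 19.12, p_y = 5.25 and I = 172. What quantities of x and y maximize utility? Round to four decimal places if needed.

Demand: x*(p_x,p_y,I) = 0.4·I/p_x and y* = 0.6·I/p_y.
At p_x=19.12, p_y=5.25, I=172: x* = 0.4·172/19.12 = 3.5983, y* = 19.6571.

x* = 3.5983, y* = 19.6571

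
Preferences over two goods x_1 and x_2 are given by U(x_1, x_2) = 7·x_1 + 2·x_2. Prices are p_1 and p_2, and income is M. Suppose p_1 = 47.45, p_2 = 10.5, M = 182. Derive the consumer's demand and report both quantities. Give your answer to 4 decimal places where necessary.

x_1* = 0, x_2* = 17.3333

Linear utility — the consumer picks whichever good has higher MU/price: 7/47.45 = 0.1475 vs 2/10.5 = 0.1905.
x_2 gives more utility per dollar, so spend all income on x_2: x_2* = M/p_2, x_1* = 0.
Numerically: x_1* = 0, x_2* = 17.3333.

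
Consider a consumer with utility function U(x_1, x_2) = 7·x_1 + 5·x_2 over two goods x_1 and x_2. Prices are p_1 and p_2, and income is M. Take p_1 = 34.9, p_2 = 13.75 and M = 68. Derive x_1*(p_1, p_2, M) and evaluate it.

x_2 gives more utility per dollar, so spend all income on x_2: x_2* = M/p_2, x_1* = 0.
Numerically: x_1* = 0, x_2* = 4.9455.

x_1* = 0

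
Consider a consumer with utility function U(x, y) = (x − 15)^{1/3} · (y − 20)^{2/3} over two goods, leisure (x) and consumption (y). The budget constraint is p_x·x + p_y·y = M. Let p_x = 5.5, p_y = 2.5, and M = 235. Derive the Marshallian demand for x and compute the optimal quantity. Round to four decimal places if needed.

This is Cobb-Douglas in (x−15, y−20): tangency gives 1/3·p_y·(y−20) = 2/3·p_x·(x−15).
After buying the subsistence bundle (15, 20), a share 1/3 of the remaining income goes to x: x* = 15 + 1/3·(M − 15p_x − 20p_y)/p_x.
Discretionary income = 235 − 15·5.5 − 20·2.5 = 102.5; x* = 15 + 1/3·102.5/5.5 = 21.2121.

x* = 21.2121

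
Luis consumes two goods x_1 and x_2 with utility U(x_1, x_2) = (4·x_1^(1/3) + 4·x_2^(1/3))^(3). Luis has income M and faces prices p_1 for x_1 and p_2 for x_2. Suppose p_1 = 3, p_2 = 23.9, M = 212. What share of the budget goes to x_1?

share on x_1 = 0.7384

From the CES first-order condition, (x_2/x_1)^(2/3) = p_1/p_2.
Hence x_2/x_1 = (p_1/p_2)^(1/(2/3)), i.e. raised to the 1.5 power.
With the ratio pinned down, the budget gives x_1* = M/(p_1 + p_2·(x_2/x_1)) and x_2* = (x_2/x_1)·x_1*.
Numerically x_2/x_1 = 0.044472, so x_1* = 212/(3 + 23.9·0.044472) = 52.1798 and x_2* = 0.044472·52.1798 = 2.3205.
Expenditure on x_1: 3·52.1798 = 156.5393; share = 0.7384.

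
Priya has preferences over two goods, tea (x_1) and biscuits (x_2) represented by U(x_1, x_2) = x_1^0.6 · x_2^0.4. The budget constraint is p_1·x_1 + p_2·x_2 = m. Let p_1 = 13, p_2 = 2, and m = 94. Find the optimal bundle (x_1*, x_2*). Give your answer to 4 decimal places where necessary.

The MRS is (3/2)·x_2/x_1. Set MRS = p_1/p_2.
Rearranging, p_2·x_2 = (2/3)·p_1·x_1. Substituting into the budget gives p_1·x_1·(1 + (2/3)) = m.
Demand: x_1*(p_1,p_2,m) = 0.6·m/p_1 and x_2* = 0.4·m/p_2.
At p_1=13, p_2=2, m=94: x_1* = 0.6·94/13 = 4.3385, x_2* = 18.8.

x_1* = 4.3385, x_2* = 18.8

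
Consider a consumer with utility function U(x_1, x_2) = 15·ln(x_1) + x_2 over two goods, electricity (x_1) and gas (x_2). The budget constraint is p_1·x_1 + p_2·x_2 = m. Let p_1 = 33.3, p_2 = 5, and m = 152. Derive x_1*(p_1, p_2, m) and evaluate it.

MU_x_1 = 15/x_1, MU_x_2 = 1. Tangency: 15/x_1 = p_1/p_2.
So x_1*(p_1,p_2) = 15·p_2/p_1, independent of income; and x_2* = (m − 15·p_2)/p_2.
At the given prices: x_1* = 15·5/33.3 = 2.2523.

x_1* = 2.2523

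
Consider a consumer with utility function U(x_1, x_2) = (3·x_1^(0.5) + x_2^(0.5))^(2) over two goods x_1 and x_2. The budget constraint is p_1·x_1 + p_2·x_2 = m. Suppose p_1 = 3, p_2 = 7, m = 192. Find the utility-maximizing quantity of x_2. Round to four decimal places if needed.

MRS = MU_x_1/MU_x_2 = 3·(x_2/x_1)^(0.5). Set equal to p_1/p_2.
Solve for the ratio: x_2/x_1 = [(1/3)·p_1/p_2]^(2).
With the ratio pinned down, the budget gives x_1* = m/(p_1 + p_2·(x_2/x_1)) and x_2* = (x_2/x_1)·x_1*.
Numerically x_2/x_1 = 0.020408, so x_1* = 192/(3 + 7·0.020408) = 61.0909 and x_2* = 0.020408·61.0909 = 1.2468.

x_2* = 1.2468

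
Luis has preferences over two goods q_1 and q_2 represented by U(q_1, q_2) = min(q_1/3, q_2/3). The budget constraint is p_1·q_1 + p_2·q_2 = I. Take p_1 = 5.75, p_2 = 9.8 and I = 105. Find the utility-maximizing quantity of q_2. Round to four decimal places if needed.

q_2* = 6.7524

Demand: q_1*(p_1,p_2,I) = 3·I/(3·p_1 + 3·p_2), q_2* = 3·I/(3·p_1 + 3·p_2).
Here 3·5.75 + 3·9.8 = 46.65, giving q_2* = 6.7524.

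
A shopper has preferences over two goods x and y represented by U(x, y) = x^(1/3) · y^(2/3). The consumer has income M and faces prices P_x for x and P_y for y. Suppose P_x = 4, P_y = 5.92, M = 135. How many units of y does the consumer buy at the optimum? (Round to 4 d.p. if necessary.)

Tangency: MRS = (1/2)·y/x = P_x/P_y.
So 1/3·P_y·y = 2/3·P_x·x; combined with the budget, a share 1/3 of income goes to x.
Demand: x*(P_x,P_y,M) = 1/3·M/P_x and y* = 2/3·M/P_y.
At P_x=4, P_y=5.92, M=135: y* = 2/3·135/5.92 = 15.2027.

y* = 15.2027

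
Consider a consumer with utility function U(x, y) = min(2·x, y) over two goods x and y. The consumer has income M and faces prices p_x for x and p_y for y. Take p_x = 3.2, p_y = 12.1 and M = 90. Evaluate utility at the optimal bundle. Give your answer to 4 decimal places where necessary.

With perfect complements, no substitution: consume in ratio x:y = 1:2.
Budget: p_x·x + p_y·2·x = M, so (p_x + 2·p_y)·x = M.
Demand: x*(p_x,p_y,M) = M/(p_x + 2·p_y), y* = 2·M/(p_x + 2·p_y).
Here 3.2 + 2·12.1 = 27.4, giving x* = 3.2847 and y* = 6.5693.
Utility at the optimum: U(3.2847, 6.5693) = 6.5693.

V = 6.5693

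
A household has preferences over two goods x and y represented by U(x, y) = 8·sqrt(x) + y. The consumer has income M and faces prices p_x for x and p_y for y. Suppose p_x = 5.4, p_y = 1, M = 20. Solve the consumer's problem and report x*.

x* = 0.5487

MU_x = 4/√x, MU_y = 1. Tangency: 4/√x = p_x/p_y.
Solve: √x = 4·p_y/p_x, so x*(p_x,p_y) = (4·p_y/p_x)², and y* = (M − p_x·x*)/p_y.
Plugging in: x* = (4·1/5.4)² = 0.5487.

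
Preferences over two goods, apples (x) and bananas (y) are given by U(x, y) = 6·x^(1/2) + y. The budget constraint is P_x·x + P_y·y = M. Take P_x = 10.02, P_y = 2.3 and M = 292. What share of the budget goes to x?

share on x = 0.0163

Solve: √x = 3·P_y/P_x, so x*(P_x,P_y) = (3·P_y/P_x)², and y* = (M − P_x·x*)/P_y.
Plugging in: x* = (3·2.3/10.02)² = 0.4742, y* = 124.8907.
Expenditure on x: 10.02·0.4742 = 4.7515; share = 0.0163.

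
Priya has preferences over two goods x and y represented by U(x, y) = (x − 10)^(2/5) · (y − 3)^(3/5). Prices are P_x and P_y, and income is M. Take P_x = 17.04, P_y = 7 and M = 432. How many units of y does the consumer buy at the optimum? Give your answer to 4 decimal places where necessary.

y* = 23.6229

MRS = (2/3)·(y−3)/(x−10). Tangency with P_x/P_y gives y−3 = (3/2)·(P_x/P_y)·(x−10).
Substituting into the budget: x* = 10 + 0.4·(M − 10·P_x − 3·P_y)/P_x, and y* = 3 + 0.6·(…)/P_y.
Discretionary income = 432 − 10·17.04 − 3·7 = 240.6; y* = 3 + 0.6·240.6/7 = 23.6229.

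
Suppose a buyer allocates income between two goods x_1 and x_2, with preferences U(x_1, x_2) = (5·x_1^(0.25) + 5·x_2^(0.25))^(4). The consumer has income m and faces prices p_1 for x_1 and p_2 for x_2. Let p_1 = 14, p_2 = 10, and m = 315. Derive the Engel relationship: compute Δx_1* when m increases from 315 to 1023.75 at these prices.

Δx_1* = 23.8945

MU_x_1 ∝ 5·x_1^(-0.75), MU_x_2 ∝ 5·x_2^(-0.75), so MRS = (x_2/x_1)^(0.75) = p_1/p_2.
Solve for the ratio: x_2/x_1 = [p_1/p_2]^(4/3).
Substitute x_2 = (x_2/x_1)·x_1 into the budget: x_1* = m/(p_1 + p_2·(x_2/x_1)).
Numerically x_2/x_1 = 1.566165, so x_1* = 315/(14 + 10·1.566165) = 10.6198.
At m' = 1023.75: x_1* = 34.5143. Change: 34.5143 − 10.6198 = 23.8945.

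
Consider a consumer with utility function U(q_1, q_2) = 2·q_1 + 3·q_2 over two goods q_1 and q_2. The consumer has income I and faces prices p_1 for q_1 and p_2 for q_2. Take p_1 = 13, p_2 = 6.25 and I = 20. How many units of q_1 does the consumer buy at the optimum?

Perfect substitutes: compare marginal utility per dollar. 2/p_1 vs 3/p_2 → 0.1538 vs 0.48.
q_2 gives more utility per dollar, so spend all income on q_2: q_2* = I/p_2, q_1* = 0.
Numerically: q_1* = 0, q_2* = 3.2.

q_1* = 0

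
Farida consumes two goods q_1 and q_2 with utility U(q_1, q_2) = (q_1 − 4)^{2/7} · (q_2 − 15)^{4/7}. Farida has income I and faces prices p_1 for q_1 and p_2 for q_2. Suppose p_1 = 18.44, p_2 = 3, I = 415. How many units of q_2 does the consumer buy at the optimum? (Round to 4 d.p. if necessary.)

MRS = (1/2)·(q_2−15)/(q_1−4). Tangency with p_1/p_2 gives q_2−15 = 2·(p_1/p_2)·(q_1−4).
Substituting into the budget: q_1* = 4 + 1/3·(I − 4·p_1 − 15·p_2)/p_1, and q_2* = 15 + 2/3·(…)/p_2.
Discretionary income = 415 − 4·18.44 − 15·3 = 296.24; q_2* = 15 + 2/3·296.24/3 = 80.8311.

q_2* = 80.8311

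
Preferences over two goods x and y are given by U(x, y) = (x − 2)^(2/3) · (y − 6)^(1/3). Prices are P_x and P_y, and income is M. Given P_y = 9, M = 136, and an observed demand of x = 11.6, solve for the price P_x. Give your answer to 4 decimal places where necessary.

P_x = 5

Let x' = x−2, y' = y−6. MRS = 2·y'/x' = P_x/P_y.
After buying the subsistence bundle (2, 6), a share 2/3 of the remaining income goes to x: x* = 2 + 2/3·(M − 2P_x − 6P_y)/P_x.
Set x* = 11.6 in the demand function and solve for P_x: P_x = 5.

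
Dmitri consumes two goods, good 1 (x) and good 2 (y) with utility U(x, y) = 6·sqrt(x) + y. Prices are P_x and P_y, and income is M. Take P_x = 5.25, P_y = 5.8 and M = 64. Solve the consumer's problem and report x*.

x* = 10.9845

Set MRS = P_x/P_y: 3·x^(−1/2) = P_x/P_y.
Thus x* = (3·P_y/P_x)² — independent of M — with the rest of income spent on y.
Plugging in: x* = (3·5.8/5.25)² = 10.9845.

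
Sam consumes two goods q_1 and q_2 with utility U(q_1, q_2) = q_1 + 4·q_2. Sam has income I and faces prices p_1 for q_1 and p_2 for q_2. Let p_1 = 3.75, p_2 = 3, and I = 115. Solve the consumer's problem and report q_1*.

Perfect substitutes: compare marginal utility per dollar. 1/p_1 vs 4/p_2 → 0.2667 vs 1.3333.
q_2 gives more utility per dollar, so spend all income on q_2: q_2* = I/p_2, q_1* = 0.
Numerically: q_1* = 0, q_2* = 38.3333.

q_1* = 0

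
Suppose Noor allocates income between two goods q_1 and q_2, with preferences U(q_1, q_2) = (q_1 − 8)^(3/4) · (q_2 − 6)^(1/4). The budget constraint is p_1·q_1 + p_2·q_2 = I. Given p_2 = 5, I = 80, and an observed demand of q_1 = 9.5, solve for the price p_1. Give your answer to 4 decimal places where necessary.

MRS = 3·(q_2−6)/(q_1−8). Tangency with p_1/p_2 gives q_2−6 = (1/3)·(p_1/p_2)·(q_1−8).
Substituting into the budget: q_1* = 8 + 0.75·(I − 8·p_1 − 6·p_2)/p_1, and q_2* = 6 + 0.25·(…)/p_2.
Set q_1* = 9.5 in the demand function and solve for p_1: p_1 = 5.

p_1 = 5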